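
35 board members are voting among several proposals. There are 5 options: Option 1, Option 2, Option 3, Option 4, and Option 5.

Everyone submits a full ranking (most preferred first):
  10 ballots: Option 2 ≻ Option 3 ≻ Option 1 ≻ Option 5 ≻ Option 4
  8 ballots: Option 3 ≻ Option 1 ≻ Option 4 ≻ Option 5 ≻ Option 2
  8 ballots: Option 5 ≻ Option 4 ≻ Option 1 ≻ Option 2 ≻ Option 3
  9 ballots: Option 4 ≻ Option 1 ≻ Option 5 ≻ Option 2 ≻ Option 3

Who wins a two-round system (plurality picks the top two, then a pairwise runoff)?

Option 4

Round 1 first-place votes: Option 1 0, Option 2 10, Option 3 8, Option 4 9, Option 5 8. Option 2 and Option 4 advance.
Runoff: Option 2 is ranked above Option 4 on 10 ballots, Option 4 above Option 2 on 25.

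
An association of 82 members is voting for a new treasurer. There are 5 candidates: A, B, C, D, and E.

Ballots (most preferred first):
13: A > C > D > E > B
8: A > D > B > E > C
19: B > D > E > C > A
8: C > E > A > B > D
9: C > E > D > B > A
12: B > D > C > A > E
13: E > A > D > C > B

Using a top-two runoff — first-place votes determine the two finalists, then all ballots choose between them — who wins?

A

Round 1 first-place votes: A 21, B 31, C 17, D 0, E 13. B and A advance.
Runoff: B is ranked above A on 40 ballots, A above B on 42.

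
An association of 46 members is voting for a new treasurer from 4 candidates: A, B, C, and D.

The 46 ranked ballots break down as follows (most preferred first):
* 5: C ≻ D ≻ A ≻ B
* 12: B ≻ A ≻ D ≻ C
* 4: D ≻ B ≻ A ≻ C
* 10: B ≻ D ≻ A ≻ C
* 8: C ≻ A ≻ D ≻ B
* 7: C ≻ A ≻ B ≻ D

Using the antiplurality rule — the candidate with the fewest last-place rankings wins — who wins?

Last-place votes: A 0, B 13, C 26, D 7.

A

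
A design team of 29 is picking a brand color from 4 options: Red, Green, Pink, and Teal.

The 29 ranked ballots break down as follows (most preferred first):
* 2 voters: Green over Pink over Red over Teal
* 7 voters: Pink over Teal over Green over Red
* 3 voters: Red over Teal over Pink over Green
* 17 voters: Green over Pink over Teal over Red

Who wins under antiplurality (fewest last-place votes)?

Pink

Last-place votes: Red 24, Green 3, Pink 0, Teal 2.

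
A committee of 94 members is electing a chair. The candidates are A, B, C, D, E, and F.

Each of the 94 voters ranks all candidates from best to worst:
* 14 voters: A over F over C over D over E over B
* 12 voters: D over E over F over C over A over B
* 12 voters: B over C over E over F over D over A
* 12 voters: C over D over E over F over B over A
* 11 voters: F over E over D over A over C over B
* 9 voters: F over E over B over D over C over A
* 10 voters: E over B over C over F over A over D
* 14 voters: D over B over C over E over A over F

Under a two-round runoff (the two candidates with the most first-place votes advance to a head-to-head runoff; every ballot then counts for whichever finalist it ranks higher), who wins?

F

Round 1 first-place votes: A 14, B 12, C 12, D 26, E 10, F 20. D and F advance.
Runoff: D is ranked above F on 38 ballots, F above D on 56.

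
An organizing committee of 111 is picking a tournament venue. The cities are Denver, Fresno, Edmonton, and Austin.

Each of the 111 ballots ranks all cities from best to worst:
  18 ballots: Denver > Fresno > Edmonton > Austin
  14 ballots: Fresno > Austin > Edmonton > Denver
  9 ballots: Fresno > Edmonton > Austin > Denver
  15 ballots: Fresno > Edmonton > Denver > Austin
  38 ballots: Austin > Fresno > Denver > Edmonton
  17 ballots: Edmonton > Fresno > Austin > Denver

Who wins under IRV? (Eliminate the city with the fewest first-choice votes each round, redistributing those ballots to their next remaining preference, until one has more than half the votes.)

Round 1: Denver 18, Fresno 38, Edmonton 17, Austin 38. Edmonton eliminated.
Round 2: Denver 18, Fresno 55, Austin 38. Denver eliminated.
Round 3: Fresno 73, Austin 38. Fresno has a majority (≥56).

Fresno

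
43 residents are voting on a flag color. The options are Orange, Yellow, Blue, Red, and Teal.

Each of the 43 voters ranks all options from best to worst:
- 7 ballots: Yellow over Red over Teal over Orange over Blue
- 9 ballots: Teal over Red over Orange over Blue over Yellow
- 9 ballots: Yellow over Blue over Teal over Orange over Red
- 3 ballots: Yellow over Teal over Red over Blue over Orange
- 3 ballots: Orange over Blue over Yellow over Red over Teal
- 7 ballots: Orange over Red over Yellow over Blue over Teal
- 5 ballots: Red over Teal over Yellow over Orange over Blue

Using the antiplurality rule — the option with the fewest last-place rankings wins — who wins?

Last-place votes: Orange 3, Yellow 9, Blue 12, Red 9, Teal 10.

Orange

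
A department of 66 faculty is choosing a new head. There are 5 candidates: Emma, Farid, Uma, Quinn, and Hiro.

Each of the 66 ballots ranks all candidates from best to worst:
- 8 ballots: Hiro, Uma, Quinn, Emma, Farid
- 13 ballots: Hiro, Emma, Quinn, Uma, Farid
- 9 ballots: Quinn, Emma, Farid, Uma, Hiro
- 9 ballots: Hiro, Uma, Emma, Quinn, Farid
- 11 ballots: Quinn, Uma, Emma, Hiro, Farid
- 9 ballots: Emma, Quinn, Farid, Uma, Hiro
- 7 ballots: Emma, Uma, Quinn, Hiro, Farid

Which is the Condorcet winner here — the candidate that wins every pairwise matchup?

Emma

Emma vs Farid: 66–0
Emma vs Uma: 38–28
Emma vs Quinn: 38–28
Emma vs Hiro: 36–30
Emma beats every other candidate.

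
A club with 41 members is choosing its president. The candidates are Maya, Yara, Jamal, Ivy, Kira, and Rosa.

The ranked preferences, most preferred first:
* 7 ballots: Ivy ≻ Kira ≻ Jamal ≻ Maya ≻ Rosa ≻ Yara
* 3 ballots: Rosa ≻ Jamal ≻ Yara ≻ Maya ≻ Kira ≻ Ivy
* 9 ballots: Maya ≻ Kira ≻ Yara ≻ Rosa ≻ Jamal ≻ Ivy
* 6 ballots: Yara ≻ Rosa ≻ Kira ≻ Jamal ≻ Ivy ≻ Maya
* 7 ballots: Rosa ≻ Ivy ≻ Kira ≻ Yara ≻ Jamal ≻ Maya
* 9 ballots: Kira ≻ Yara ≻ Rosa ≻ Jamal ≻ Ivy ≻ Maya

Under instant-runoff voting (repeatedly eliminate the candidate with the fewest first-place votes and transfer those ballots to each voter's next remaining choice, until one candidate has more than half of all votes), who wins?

Round 1: Maya 9, Yara 6, Jamal 0, Ivy 7, Kira 9, Rosa 10. Jamal eliminated.
Round 2: Maya 9, Yara 6, Ivy 7, Kira 9, Rosa 10. Yara eliminated.
Round 3: Maya 9, Ivy 7, Kira 9, Rosa 16. Ivy eliminated.
Round 4: Maya 9, Kira 16, Rosa 16. Maya eliminated.
Round 5: Kira 25, Rosa 16. Kira has a majority (≥21).

Kira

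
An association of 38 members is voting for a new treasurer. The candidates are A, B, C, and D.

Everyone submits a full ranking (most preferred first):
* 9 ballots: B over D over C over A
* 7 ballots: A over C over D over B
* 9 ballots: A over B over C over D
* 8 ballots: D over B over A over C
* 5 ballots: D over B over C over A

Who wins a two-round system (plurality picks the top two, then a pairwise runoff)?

Round 1 first-place votes: A 16, B 9, C 0, D 13. A and D advance.
Runoff: A is ranked above D on 16 ballots, D above A on 22.

D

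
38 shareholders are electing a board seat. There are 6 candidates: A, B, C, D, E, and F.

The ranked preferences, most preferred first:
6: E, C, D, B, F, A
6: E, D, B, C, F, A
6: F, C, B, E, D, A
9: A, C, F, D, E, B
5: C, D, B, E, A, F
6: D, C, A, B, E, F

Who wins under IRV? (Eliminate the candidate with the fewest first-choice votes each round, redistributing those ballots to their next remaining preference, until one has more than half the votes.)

D

Round 1: A 9, B 0, C 5, D 6, E 12, F 6. B eliminated.
Round 2: A 9, C 5, D 6, E 12, F 6. C eliminated.
Round 3: A 9, D 11, E 12, F 6. F eliminated.
Round 4: A 9, D 11, E 18. A eliminated.
Round 5: D 20, E 18. D has a majority (≥20).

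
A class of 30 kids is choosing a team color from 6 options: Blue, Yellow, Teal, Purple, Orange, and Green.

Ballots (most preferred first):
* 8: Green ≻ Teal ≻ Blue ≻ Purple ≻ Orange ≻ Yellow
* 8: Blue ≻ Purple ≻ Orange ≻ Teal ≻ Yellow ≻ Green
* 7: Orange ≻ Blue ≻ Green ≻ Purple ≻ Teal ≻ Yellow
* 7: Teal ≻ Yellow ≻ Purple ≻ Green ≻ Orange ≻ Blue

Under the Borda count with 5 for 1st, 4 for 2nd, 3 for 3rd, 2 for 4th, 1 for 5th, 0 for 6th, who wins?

Blue

Blue: 8×3 + 8×5 + 7×4 + 7×0 = 92
Yellow: 8×0 + 8×1 + 7×0 + 7×4 = 36
Teal: 8×4 + 8×2 + 7×1 + 7×5 = 90
Purple: 8×2 + 8×4 + 7×2 + 7×3 = 83
Orange: 8×1 + 8×3 + 7×5 + 7×1 = 74
Green: 8×5 + 8×0 + 7×3 + 7×2 = 75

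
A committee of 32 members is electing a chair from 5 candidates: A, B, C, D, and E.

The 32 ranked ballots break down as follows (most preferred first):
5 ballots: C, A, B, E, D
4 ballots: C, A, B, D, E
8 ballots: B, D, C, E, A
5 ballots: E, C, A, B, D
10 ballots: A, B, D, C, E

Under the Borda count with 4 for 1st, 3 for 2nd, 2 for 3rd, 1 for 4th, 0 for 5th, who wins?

A: 5×3 + 4×3 + 8×0 + 5×2 + 10×4 = 77
B: 5×2 + 4×2 + 8×4 + 5×1 + 10×3 = 85
C: 5×4 + 4×4 + 8×2 + 5×3 + 10×1 = 77
D: 5×0 + 4×1 + 8×3 + 5×0 + 10×2 = 48
E: 5×1 + 4×0 + 8×1 + 5×4 + 10×0 = 33

B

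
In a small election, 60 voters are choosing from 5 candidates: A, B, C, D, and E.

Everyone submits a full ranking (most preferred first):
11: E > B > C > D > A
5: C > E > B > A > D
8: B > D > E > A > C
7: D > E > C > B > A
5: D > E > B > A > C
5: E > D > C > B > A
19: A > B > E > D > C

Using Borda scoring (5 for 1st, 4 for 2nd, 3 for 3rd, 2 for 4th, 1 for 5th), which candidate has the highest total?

E

A: 11×1 + 5×2 + 8×2 + 7×1 + 5×2 + 5×1 + 19×5 = 154
B: 11×4 + 5×3 + 8×5 + 7×2 + 5×3 + 5×2 + 19×4 = 214
C: 11×3 + 5×5 + 8×1 + 7×3 + 5×1 + 5×3 + 19×1 = 126
D: 11×2 + 5×1 + 8×4 + 7×5 + 5×5 + 5×4 + 19×2 = 177
E: 11×5 + 5×4 + 8×3 + 7×4 + 5×4 + 5×5 + 19×3 = 229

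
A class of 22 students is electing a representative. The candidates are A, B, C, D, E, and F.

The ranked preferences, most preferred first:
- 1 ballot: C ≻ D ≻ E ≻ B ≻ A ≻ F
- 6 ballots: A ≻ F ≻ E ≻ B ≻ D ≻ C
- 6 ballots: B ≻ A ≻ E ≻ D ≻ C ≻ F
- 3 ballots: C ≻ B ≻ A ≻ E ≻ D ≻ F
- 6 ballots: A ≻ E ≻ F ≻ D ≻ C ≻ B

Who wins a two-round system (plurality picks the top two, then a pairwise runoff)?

Round 1 first-place votes: A 12, B 6, C 4, D 0, E 0, F 0. A and B advance.
Runoff: A is ranked above B on 12 ballots, B above A on 10.

A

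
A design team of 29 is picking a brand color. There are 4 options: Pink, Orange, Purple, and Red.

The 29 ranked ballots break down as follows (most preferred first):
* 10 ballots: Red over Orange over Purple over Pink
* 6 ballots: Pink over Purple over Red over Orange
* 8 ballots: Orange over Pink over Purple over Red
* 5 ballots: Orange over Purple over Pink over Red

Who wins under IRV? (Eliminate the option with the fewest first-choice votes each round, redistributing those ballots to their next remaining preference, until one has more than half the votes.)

Red

Round 1: Pink 6, Orange 13, Purple 0, Red 10. Purple eliminated.
Round 2: Pink 6, Orange 13, Red 10. Pink eliminated.
Round 3: Orange 13, Red 16. Red has a majority (≥15).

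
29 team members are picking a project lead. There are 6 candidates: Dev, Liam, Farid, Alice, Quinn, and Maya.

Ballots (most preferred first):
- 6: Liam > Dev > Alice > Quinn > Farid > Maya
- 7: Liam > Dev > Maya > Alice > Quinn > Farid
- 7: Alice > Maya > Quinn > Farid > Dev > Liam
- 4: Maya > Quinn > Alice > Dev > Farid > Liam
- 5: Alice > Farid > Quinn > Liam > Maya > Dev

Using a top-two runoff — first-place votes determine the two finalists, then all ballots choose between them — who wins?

Alice

Round 1 first-place votes: Dev 0, Liam 13, Farid 0, Alice 12, Quinn 0, Maya 4. Liam and Alice advance.
Runoff: Liam is ranked above Alice on 13 ballots, Alice above Liam on 16.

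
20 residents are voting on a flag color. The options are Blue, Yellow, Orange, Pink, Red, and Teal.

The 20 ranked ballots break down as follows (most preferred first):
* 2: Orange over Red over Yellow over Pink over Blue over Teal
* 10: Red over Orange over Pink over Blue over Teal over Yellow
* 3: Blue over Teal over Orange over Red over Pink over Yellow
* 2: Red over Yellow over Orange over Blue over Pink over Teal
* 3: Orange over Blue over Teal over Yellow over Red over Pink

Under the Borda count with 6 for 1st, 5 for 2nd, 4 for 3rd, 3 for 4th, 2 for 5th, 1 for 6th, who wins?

Orange

Blue: 2×2 + 10×3 + 3×6 + 2×3 + 3×5 = 73
Yellow: 2×4 + 10×1 + 3×1 + 2×5 + 3×3 = 40
Orange: 2×6 + 10×5 + 3×4 + 2×4 + 3×6 = 100
Pink: 2×3 + 10×4 + 3×2 + 2×2 + 3×1 = 59
Red: 2×5 + 10×6 + 3×3 + 2×6 + 3×2 = 97
Teal: 2×1 + 10×2 + 3×5 + 2×1 + 3×4 = 51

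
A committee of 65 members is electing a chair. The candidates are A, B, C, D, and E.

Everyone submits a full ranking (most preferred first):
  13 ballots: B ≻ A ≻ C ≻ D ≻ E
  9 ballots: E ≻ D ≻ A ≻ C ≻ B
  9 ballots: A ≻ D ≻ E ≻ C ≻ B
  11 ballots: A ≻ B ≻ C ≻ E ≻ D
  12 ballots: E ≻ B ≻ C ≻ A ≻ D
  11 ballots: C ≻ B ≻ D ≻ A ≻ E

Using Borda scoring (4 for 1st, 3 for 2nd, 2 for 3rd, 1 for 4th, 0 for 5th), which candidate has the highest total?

A: 13×3 + 9×2 + 9×4 + 11×4 + 12×1 + 11×1 = 160
B: 13×4 + 9×0 + 9×0 + 11×3 + 12×3 + 11×3 = 154
C: 13×2 + 9×1 + 9×1 + 11×2 + 12×2 + 11×4 = 134
D: 13×1 + 9×3 + 9×3 + 11×0 + 12×0 + 11×2 = 89
E: 13×0 + 9×4 + 9×2 + 11×1 + 12×4 + 11×0 = 113

A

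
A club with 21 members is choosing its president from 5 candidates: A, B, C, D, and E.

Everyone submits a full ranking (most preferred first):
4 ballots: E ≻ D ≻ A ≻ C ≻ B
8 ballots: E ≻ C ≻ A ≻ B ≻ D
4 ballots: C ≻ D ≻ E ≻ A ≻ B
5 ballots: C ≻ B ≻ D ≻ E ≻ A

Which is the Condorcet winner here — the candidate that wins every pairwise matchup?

E

E vs A: 21–0
E vs B: 16–5
E vs C: 12–9
E vs D: 12–9
E beats every other candidate.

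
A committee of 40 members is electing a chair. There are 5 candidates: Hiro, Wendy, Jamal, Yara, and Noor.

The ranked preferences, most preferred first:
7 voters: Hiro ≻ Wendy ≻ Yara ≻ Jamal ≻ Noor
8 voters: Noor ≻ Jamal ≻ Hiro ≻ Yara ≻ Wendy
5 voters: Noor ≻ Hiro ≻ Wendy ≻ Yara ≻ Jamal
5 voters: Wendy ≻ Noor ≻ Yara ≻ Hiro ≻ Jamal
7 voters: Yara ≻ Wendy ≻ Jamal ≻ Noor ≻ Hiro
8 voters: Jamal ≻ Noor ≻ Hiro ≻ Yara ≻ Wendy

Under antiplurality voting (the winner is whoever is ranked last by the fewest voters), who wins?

Last-place votes: Hiro 7, Wendy 16, Jamal 10, Yara 0, Noor 7.

Yara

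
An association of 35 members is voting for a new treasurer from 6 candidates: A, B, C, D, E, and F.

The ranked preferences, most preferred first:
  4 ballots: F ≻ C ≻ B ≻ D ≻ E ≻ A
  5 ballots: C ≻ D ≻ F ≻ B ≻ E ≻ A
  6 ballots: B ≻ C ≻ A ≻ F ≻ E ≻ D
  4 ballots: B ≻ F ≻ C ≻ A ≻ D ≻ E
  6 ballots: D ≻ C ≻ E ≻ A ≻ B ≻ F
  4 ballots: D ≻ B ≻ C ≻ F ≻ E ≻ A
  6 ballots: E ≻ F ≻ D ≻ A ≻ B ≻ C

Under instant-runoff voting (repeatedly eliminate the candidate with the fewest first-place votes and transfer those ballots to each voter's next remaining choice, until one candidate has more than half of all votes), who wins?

Round 1: A 0, B 10, C 5, D 10, E 6, F 4. A eliminated.
Round 2: B 10, C 5, D 10, E 6, F 4. F eliminated.
Round 3: B 10, C 9, D 10, E 6. E eliminated.
Round 4: B 10, C 9, D 16. C eliminated.
Round 5: B 14, D 21. D has a majority (≥18).

D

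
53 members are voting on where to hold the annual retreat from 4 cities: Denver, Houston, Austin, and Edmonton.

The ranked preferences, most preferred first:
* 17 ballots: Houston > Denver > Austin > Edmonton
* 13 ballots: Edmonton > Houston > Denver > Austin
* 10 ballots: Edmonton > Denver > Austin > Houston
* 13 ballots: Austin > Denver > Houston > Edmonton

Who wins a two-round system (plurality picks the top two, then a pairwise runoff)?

Houston

Round 1 first-place votes: Denver 0, Houston 17, Austin 13, Edmonton 23. Edmonton and Houston advance.
Runoff: Edmonton is ranked above Houston on 23 ballots, Houston above Edmonton on 30.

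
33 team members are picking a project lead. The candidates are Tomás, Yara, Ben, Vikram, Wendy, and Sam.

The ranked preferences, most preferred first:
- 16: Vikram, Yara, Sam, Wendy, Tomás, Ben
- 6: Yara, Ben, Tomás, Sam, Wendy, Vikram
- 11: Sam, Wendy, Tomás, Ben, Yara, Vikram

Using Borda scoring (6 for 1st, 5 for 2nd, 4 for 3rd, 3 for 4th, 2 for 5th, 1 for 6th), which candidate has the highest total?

Sam

Tomás: 16×2 + 6×4 + 11×4 = 100
Yara: 16×5 + 6×6 + 11×2 = 138
Ben: 16×1 + 6×5 + 11×3 = 79
Vikram: 16×6 + 6×1 + 11×1 = 113
Wendy: 16×3 + 6×2 + 11×5 = 115
Sam: 16×4 + 6×3 + 11×6 = 148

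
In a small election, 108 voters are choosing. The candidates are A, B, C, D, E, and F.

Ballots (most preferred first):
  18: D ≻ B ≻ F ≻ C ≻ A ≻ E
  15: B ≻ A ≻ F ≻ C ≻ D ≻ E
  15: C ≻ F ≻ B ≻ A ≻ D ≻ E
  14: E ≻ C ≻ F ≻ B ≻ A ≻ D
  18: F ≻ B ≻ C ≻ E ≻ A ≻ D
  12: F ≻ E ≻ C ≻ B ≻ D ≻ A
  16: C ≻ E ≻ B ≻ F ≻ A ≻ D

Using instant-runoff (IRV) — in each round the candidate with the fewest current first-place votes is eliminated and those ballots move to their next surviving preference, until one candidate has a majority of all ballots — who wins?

Round 1: A 0, B 15, C 31, D 18, E 14, F 30. A eliminated.
Round 2: B 15, C 31, D 18, E 14, F 30. E eliminated.
Round 3: B 15, C 45, D 18, F 30. B eliminated.
Round 4: C 45, D 18, F 45. D eliminated.
Round 5: C 45, F 63. F has a majority (≥55).

F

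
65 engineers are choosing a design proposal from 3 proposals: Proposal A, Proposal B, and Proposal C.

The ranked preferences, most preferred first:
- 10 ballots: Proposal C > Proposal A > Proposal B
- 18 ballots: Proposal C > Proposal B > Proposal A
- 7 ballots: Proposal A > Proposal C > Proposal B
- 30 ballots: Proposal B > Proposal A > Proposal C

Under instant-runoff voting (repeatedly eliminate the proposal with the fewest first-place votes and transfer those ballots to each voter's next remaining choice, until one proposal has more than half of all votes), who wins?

Round 1: Proposal A 7, Proposal B 30, Proposal C 28. Proposal A eliminated.
Round 2: Proposal B 30, Proposal C 35. Proposal C has a majority (≥33).

Proposal C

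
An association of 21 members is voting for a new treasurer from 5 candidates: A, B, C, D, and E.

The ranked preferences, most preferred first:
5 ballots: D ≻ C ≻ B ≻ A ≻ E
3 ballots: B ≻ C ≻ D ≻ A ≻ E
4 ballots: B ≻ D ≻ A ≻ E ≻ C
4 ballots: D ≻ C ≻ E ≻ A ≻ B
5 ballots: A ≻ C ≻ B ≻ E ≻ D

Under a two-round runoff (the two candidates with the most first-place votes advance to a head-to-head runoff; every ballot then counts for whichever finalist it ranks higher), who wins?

Round 1 first-place votes: A 5, B 7, C 0, D 9, E 0. D and B advance.
Runoff: D is ranked above B on 9 ballots, B above D on 12.

B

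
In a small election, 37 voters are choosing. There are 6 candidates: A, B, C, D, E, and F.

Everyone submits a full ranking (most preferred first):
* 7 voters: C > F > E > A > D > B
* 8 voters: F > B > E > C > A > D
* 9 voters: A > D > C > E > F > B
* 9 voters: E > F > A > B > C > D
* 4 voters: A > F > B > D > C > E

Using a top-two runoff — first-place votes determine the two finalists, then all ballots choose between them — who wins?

E

Round 1 first-place votes: A 13, B 0, C 7, D 0, E 9, F 8. A and E advance.
Runoff: A is ranked above E on 13 ballots, E above A on 24.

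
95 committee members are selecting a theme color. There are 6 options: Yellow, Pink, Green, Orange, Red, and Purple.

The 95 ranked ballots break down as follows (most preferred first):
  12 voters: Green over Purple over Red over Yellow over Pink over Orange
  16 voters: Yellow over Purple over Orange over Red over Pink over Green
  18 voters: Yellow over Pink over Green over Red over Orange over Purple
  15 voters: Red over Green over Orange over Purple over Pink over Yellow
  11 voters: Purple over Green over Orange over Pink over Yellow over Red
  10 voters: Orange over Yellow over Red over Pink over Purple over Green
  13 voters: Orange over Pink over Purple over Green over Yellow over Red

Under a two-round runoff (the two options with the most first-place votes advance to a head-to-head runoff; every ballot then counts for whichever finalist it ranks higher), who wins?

Round 1 first-place votes: Yellow 34, Pink 0, Green 12, Orange 23, Red 15, Purple 11. Yellow and Orange advance.
Runoff: Yellow is ranked above Orange on 46 ballots, Orange above Yellow on 49.

Orange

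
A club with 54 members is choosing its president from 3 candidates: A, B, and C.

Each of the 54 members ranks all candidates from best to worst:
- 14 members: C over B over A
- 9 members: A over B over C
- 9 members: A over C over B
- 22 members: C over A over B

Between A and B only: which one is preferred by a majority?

A is ranked above B on 40 ballots; B above A on 14.

A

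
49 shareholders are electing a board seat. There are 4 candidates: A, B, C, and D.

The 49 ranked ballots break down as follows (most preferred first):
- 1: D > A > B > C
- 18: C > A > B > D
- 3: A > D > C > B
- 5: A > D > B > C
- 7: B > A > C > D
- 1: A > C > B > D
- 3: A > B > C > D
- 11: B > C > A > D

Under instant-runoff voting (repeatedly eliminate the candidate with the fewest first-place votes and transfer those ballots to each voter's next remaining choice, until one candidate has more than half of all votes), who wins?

Round 1: A 12, B 18, C 18, D 1. D eliminated.
Round 2: A 13, B 18, C 18. A eliminated.
Round 3: B 27, C 22. B has a majority (≥25).

B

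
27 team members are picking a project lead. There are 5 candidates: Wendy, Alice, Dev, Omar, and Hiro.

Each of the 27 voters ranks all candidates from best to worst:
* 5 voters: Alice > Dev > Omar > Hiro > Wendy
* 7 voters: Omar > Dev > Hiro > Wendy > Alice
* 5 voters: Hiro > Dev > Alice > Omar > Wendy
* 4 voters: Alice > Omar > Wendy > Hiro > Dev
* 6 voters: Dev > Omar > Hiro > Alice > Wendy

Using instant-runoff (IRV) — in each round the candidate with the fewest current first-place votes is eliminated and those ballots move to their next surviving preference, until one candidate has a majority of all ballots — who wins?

Round 1: Wendy 0, Alice 9, Dev 6, Omar 7, Hiro 5. Wendy eliminated.
Round 2: Alice 9, Dev 6, Omar 7, Hiro 5. Hiro eliminated.
Round 3: Alice 9, Dev 11, Omar 7. Omar eliminated.
Round 4: Alice 9, Dev 18. Dev has a majority (≥14).

Dev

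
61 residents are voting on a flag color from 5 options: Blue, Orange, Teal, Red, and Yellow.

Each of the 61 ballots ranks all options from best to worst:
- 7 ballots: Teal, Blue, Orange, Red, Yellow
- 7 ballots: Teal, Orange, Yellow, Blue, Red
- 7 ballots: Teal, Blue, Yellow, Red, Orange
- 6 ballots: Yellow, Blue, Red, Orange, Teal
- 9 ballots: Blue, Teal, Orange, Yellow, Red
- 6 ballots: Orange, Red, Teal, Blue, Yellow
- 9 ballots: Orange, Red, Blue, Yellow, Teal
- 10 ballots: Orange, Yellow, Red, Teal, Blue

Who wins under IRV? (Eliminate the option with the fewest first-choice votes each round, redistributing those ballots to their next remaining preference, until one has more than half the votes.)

Round 1: Blue 9, Orange 25, Teal 21, Red 0, Yellow 6. Red eliminated.
Round 2: Blue 9, Orange 25, Teal 21, Yellow 6. Yellow eliminated.
Round 3: Blue 15, Orange 25, Teal 21. Blue eliminated.
Round 4: Orange 31, Teal 30. Orange has a majority (≥31).

Orange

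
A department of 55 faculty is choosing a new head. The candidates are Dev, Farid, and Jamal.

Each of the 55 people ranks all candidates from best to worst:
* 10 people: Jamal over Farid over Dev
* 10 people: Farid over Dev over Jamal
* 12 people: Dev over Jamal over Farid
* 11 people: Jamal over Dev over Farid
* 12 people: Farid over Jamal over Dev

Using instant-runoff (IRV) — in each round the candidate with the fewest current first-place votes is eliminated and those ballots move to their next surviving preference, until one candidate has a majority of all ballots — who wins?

Round 1: Dev 12, Farid 22, Jamal 21. Dev eliminated.
Round 2: Farid 22, Jamal 33. Jamal has a majority (≥28).

Jamal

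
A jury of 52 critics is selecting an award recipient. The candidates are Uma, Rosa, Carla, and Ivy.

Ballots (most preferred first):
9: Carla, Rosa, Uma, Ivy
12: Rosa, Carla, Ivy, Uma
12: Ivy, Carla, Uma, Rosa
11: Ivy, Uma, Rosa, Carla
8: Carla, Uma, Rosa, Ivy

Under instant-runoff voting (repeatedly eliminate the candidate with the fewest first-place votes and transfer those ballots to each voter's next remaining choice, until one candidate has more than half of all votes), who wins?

Round 1: Uma 0, Rosa 12, Carla 17, Ivy 23. Uma eliminated.
Round 2: Rosa 12, Carla 17, Ivy 23. Rosa eliminated.
Round 3: Carla 29, Ivy 23. Carla has a majority (≥27).

Carla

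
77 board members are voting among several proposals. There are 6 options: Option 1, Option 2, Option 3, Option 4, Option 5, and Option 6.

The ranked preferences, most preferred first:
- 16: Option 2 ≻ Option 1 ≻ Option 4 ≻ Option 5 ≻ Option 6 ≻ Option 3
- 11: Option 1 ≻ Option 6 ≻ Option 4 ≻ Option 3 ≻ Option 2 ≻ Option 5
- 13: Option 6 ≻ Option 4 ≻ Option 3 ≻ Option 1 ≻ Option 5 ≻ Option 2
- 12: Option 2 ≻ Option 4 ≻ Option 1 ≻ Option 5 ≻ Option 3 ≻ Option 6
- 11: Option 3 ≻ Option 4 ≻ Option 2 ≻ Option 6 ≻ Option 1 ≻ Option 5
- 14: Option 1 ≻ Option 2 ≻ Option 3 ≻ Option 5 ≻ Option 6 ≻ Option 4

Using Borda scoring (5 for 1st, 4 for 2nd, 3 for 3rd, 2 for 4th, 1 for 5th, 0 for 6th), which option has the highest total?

Option 1: 16×4 + 11×5 + 13×2 + 12×3 + 11×1 + 14×5 = 262
Option 2: 16×5 + 11×1 + 13×0 + 12×5 + 11×3 + 14×4 = 240
Option 3: 16×0 + 11×2 + 13×3 + 12×1 + 11×5 + 14×3 = 170
Option 4: 16×3 + 11×3 + 13×4 + 12×4 + 11×4 + 14×0 = 225
Option 5: 16×2 + 11×0 + 13×1 + 12×2 + 11×0 + 14×2 = 97
Option 6: 16×1 + 11×4 + 13×5 + 12×0 + 11×2 + 14×1 = 161

Option 1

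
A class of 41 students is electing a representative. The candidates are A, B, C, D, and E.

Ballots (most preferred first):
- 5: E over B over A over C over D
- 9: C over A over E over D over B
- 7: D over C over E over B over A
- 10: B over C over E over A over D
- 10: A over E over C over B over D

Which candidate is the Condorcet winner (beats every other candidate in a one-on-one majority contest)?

C

C vs A: 26–15
C vs B: 26–15
C vs D: 34–7
C vs E: 26–15
C beats every other candidate.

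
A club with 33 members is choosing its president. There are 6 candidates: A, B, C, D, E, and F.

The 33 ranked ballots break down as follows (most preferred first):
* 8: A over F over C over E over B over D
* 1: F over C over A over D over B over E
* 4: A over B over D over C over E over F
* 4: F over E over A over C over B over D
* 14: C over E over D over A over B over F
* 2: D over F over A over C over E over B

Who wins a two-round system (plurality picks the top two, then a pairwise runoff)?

A

Round 1 first-place votes: A 12, B 0, C 14, D 2, E 0, F 5. C and A advance.
Runoff: C is ranked above A on 15 ballots, A above C on 18.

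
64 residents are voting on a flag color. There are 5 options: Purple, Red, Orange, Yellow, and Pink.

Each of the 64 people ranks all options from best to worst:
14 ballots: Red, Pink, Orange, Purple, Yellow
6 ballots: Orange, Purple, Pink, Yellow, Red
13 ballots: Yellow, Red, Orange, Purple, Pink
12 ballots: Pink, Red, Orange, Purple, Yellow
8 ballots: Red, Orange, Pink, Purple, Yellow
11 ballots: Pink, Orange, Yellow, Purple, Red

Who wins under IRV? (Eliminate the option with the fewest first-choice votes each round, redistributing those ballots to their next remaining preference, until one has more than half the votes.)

Round 1: Purple 0, Red 22, Orange 6, Yellow 13, Pink 23. Purple eliminated.
Round 2: Red 22, Orange 6, Yellow 13, Pink 23. Orange eliminated.
Round 3: Red 22, Yellow 13, Pink 29. Yellow eliminated.
Round 4: Red 35, Pink 29. Red has a majority (≥33).

Red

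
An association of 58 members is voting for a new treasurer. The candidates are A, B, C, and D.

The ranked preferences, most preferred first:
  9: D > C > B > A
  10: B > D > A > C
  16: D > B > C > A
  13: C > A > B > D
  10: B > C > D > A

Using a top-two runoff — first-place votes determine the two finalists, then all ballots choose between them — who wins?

B

Round 1 first-place votes: A 0, B 20, C 13, D 25. D and B advance.
Runoff: D is ranked above B on 25 ballots, B above D on 33.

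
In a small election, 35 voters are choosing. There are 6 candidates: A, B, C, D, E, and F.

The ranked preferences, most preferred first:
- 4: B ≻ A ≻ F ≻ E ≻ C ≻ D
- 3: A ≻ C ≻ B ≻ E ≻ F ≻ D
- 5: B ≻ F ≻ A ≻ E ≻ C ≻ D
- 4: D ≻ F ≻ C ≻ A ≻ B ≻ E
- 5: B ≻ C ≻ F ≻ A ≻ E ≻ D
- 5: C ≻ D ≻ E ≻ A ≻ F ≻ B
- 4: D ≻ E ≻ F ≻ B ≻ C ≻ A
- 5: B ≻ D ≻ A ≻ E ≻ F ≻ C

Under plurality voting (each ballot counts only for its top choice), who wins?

First-place votes: A 3, B 19, C 5, D 8, E 0, F 0.

B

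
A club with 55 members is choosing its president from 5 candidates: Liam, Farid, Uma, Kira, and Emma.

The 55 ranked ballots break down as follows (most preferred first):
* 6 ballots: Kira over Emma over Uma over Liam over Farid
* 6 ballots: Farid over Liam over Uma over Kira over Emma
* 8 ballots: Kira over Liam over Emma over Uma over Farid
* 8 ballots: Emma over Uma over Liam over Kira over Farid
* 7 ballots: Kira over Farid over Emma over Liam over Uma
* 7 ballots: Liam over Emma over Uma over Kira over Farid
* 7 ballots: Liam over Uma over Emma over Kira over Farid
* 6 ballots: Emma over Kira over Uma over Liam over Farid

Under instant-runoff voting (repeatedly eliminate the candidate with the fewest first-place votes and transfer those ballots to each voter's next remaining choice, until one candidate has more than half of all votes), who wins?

Round 1: Liam 14, Farid 6, Uma 0, Kira 21, Emma 14. Uma eliminated.
Round 2: Liam 14, Farid 6, Kira 21, Emma 14. Farid eliminated.
Round 3: Liam 20, Kira 21, Emma 14. Emma eliminated.
Round 4: Liam 28, Kira 27. Liam has a majority (≥28).

Liam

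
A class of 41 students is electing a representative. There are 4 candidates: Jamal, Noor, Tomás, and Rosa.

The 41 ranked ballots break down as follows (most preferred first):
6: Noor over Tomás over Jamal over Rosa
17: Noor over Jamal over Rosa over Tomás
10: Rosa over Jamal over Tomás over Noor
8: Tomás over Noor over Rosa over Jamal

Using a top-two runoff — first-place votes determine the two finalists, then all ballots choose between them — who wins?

Round 1 first-place votes: Jamal 0, Noor 23, Tomás 8, Rosa 10. Noor and Rosa advance.
Runoff: Noor is ranked above Rosa on 31 ballots, Rosa above Noor on 10.

Noor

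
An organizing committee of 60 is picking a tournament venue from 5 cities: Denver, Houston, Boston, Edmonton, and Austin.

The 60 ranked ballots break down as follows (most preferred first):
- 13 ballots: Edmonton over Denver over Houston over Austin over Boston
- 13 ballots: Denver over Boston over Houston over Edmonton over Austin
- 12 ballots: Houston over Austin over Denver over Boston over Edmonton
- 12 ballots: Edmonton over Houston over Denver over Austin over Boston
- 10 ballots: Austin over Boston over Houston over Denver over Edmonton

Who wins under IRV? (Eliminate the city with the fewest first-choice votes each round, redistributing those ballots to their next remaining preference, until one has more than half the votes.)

Round 1: Denver 13, Houston 12, Boston 0, Edmonton 25, Austin 10. Boston eliminated.
Round 2: Denver 13, Houston 12, Edmonton 25, Austin 10. Austin eliminated.
Round 3: Denver 13, Houston 22, Edmonton 25. Denver eliminated.
Round 4: Houston 35, Edmonton 25. Houston has a majority (≥31).

Houston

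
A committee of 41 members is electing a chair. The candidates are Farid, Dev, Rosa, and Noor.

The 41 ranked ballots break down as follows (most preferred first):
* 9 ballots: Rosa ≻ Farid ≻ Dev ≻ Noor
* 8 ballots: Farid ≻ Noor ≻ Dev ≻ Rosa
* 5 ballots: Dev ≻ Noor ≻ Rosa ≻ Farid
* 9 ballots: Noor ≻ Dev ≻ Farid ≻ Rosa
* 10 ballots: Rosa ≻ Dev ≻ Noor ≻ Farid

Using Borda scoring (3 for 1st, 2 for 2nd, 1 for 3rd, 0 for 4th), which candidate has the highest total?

Dev

Farid: 9×2 + 8×3 + 5×0 + 9×1 + 10×0 = 51
Dev: 9×1 + 8×1 + 5×3 + 9×2 + 10×2 = 70
Rosa: 9×3 + 8×0 + 5×1 + 9×0 + 10×3 = 62
Noor: 9×0 + 8×2 + 5×2 + 9×3 + 10×1 = 63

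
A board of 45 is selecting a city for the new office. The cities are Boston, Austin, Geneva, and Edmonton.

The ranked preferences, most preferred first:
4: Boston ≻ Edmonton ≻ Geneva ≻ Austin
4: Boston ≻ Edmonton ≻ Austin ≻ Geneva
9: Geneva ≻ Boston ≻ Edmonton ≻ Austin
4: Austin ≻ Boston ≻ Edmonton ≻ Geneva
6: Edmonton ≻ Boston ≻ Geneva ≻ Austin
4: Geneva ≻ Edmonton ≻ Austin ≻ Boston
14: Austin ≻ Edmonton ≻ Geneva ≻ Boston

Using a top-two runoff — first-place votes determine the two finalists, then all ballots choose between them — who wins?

Round 1 first-place votes: Boston 8, Austin 18, Geneva 13, Edmonton 6. Austin and Geneva advance.
Runoff: Austin is ranked above Geneva on 22 ballots, Geneva above Austin on 23.

Geneva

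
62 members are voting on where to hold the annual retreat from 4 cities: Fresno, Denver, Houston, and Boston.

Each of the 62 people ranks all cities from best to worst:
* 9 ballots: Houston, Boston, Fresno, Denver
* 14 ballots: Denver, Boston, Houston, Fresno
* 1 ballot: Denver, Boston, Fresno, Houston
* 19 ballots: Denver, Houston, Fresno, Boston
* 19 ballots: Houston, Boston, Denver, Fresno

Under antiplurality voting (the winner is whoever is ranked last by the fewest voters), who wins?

Houston

Last-place votes: Fresno 33, Denver 9, Houston 1, Boston 19.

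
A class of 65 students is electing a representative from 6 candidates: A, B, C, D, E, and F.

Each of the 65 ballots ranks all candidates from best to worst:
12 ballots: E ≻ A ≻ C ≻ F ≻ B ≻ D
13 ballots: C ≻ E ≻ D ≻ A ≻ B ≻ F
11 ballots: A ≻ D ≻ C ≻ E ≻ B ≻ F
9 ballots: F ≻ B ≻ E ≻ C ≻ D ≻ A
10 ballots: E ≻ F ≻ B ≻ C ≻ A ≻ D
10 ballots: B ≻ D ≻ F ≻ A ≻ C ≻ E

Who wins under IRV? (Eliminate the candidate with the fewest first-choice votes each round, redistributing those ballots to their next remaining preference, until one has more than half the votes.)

Round 1: A 11, B 10, C 13, D 0, E 22, F 9. D eliminated.
Round 2: A 11, B 10, C 13, E 22, F 9. F eliminated.
Round 3: A 11, B 19, C 13, E 22. A eliminated.
Round 4: B 19, C 24, E 22. B eliminated.
Round 5: C 34, E 31. C has a majority (≥33).

C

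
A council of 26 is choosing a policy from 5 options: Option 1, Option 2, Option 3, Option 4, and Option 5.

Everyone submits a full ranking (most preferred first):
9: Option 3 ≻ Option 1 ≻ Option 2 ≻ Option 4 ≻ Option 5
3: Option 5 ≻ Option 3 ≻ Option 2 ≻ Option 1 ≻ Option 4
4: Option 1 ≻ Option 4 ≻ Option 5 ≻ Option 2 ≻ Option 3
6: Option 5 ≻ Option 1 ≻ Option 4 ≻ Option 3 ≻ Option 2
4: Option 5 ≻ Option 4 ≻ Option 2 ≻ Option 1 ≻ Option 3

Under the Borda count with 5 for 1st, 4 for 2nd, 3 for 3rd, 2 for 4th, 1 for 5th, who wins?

Option 1: 9×4 + 3×2 + 4×5 + 6×4 + 4×2 = 94
Option 2: 9×3 + 3×3 + 4×2 + 6×1 + 4×3 = 62
Option 3: 9×5 + 3×4 + 4×1 + 6×2 + 4×1 = 77
Option 4: 9×2 + 3×1 + 4×4 + 6×3 + 4×4 = 71
Option 5: 9×1 + 3×5 + 4×3 + 6×5 + 4×5 = 86

Option 1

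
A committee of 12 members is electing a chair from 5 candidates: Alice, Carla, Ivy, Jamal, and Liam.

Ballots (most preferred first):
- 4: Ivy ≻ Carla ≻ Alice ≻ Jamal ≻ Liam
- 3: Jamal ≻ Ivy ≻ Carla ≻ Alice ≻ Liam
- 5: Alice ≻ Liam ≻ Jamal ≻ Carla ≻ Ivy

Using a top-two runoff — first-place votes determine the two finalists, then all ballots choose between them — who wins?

Round 1 first-place votes: Alice 5, Carla 0, Ivy 4, Jamal 3, Liam 0. Alice and Ivy advance.
Runoff: Alice is ranked above Ivy on 5 ballots, Ivy above Alice on 7.

Ivy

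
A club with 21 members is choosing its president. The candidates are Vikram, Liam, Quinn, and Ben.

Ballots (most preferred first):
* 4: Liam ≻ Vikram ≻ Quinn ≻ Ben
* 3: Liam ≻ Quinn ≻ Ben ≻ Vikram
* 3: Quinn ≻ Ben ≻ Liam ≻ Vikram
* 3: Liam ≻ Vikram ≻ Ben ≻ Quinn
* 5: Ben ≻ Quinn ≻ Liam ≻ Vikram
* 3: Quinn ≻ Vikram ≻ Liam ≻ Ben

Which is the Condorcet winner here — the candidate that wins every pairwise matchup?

Quinn vs Vikram: 14–7
Quinn vs Liam: 11–10
Quinn vs Ben: 13–8
Quinn beats every other candidate.

Quinn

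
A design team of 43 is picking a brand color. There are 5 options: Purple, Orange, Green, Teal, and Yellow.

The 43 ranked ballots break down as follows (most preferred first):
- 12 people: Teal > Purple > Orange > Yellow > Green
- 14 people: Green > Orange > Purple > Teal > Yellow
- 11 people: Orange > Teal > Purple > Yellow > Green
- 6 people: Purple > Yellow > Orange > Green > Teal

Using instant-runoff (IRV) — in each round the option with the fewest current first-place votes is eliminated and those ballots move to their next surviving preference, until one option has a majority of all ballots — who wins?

Round 1: Purple 6, Orange 11, Green 14, Teal 12, Yellow 0. Yellow eliminated.
Round 2: Purple 6, Orange 11, Green 14, Teal 12. Purple eliminated.
Round 3: Orange 17, Green 14, Teal 12. Teal eliminated.
Round 4: Orange 29, Green 14. Orange has a majority (≥22).

Orange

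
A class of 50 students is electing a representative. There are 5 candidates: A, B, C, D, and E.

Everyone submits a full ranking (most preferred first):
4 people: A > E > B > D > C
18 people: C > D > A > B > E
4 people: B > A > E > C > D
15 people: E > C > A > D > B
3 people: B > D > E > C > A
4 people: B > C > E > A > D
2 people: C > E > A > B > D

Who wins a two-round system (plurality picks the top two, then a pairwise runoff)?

Round 1 first-place votes: A 4, B 11, C 20, D 0, E 15. C and E advance.
Runoff: C is ranked above E on 24 ballots, E above C on 26.

E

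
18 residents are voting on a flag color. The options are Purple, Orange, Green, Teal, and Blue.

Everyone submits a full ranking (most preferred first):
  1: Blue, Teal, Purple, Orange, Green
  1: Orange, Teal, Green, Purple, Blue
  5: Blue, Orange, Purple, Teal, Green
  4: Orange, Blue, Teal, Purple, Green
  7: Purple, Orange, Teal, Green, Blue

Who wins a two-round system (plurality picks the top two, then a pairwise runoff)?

Round 1 first-place votes: Purple 7, Orange 5, Green 0, Teal 0, Blue 6. Purple and Blue advance.
Runoff: Purple is ranked above Blue on 8 ballots, Blue above Purple on 10.

Blue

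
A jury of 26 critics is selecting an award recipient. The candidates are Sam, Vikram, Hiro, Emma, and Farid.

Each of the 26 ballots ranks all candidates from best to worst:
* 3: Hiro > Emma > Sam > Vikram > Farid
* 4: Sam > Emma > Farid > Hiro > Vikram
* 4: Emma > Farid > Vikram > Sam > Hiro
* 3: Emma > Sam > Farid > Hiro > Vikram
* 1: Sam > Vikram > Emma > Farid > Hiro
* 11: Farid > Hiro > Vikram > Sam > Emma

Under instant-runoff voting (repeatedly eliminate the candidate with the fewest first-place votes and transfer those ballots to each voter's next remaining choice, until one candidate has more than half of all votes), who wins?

Round 1: Sam 5, Vikram 0, Hiro 3, Emma 7, Farid 11. Vikram eliminated.
Round 2: Sam 5, Hiro 3, Emma 7, Farid 11. Hiro eliminated.
Round 3: Sam 5, Emma 10, Farid 11. Sam eliminated.
Round 4: Emma 15, Farid 11. Emma has a majority (≥14).

Emma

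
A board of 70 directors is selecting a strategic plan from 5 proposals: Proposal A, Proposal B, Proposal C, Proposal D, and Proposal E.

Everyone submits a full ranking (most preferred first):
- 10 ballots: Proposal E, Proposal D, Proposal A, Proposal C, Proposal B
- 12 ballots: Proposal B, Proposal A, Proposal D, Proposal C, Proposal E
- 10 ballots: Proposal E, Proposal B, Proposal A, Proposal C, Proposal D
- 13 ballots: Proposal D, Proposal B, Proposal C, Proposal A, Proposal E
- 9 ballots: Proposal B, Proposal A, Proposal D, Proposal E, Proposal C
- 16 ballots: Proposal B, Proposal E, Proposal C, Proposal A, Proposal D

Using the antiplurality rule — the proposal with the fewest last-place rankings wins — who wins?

Last-place votes: Proposal A 0, Proposal B 10, Proposal C 9, Proposal D 26, Proposal E 25.

Proposal A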